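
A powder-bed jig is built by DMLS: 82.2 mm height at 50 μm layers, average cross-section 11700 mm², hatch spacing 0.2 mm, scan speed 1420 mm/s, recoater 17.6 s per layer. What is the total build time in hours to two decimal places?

Layer count = ceil(82.2 / 0.05) = 1644.
Scan path per layer: 11700 / 0.2 → 58500 mm.
Scan time per layer: 58500 / 1420 → 41.1972 s.
Time per layer = 41.1972 + 17.6, so 58.7972 s.
Build time = 1644 × 58.7972 = 96662.5968 s = 26.85 hours.

26.85 hours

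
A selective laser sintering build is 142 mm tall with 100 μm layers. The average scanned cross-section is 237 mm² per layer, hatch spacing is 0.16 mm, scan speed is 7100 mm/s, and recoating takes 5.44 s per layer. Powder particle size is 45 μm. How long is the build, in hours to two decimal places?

2.23 hours

Number of layers: 142 / 0.1 → 1420 (rounded up).
Scan path per layer = 237 / 0.16, so 1481.3 mm.
Per-layer scan time: 1481.3 / 7100 → 0.2086 s.
Time per layer = 0.2086 + 5.44, so 5.6486 s.
Total: 1420 × 5.6486 s = 8021.012 s → 2.23 hours.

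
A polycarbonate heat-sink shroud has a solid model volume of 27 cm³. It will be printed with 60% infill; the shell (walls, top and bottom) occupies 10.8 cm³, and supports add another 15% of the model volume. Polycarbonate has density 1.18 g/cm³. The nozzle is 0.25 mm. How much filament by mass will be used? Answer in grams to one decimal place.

29.0 g

Volume inside the shell = 27 − 10.8, so 16.2 cm³.
Deposited infill: 0.60 × 16.2 → 9.72 cm³.
Support: 0.15 × 27 → 4.05 cm³.
Total extruded = 10.8 + 9.72 + 4.05, so 24.57 cm³.
Mass = 24.57 × 1.18, so 28.9926 g.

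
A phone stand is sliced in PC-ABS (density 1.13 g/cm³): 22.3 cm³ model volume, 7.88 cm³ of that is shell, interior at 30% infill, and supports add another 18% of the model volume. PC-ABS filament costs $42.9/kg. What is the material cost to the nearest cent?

Interior volume = 22.3 − 7.88, so 14.42 cm³.
Infill volume: 0.30 × 14.42 → 4.326 cm³.
Support = 0.18 × 22.3 = 4.014 cm³.
Deposited volume: 7.88 + 4.326 + 4.014 → 16.22 cm³.
Mass = 16.22 × 1.13 = 18.3286 g.
Cost = 18.3286 g / 1000 × $42.9/kg = $0.79.

$0.79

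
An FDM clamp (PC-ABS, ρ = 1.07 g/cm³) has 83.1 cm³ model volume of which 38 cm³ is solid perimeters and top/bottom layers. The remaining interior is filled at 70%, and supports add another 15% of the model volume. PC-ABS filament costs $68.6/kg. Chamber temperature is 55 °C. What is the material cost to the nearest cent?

$6.02

Volume inside the shell = 83.1 − 38, so 45.1 cm³.
Infill volume = 0.70 × 45.1 = 31.57 cm³.
Support: 0.15 × 83.1 → 12.465 cm³.
Total extruded = 38 + 31.57 + 12.465 = 82.035 cm³.
Mass = 82.035 × 1.07 = 87.77745 g.
Cost = 87.77745 g / 1000 × $68.6/kg = $6.02.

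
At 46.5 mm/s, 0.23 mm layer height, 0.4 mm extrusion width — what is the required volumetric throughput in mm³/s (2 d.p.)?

Bead cross-section = 0.23 × 0.4, so 0.092 mm².
Volumetric flow = 46.5 × 0.092 = 4.28 mm³/s.

4.28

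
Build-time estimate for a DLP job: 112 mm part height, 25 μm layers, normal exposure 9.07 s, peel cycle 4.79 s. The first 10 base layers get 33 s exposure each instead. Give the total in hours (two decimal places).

Number of layers: 112 / 0.025 → 4480 (rounded up).
Base layers = 10 × (33 + 4.79) = 377.9 s.
Normal layers = 4470 × (9.07 + 4.79), so 61954.2 s.
Total = 377.9 + 61954.2 = 62332.1 s = 17.31 hours.

17.31 hours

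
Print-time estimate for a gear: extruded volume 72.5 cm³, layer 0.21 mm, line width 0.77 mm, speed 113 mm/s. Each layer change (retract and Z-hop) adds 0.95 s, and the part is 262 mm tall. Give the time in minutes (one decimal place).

Extrusion cross-section = 0.21 × 0.77 = 0.1617 mm².
Total extruded path = 72500/0.1617 = 448361.2 mm.
Extrusion time = 448361.2 / 113 = 3967.8 s.
Layer count = ceil(262 / 0.21) = 1248.
Layer-change overhead = 1248 × 0.95 = 1185.6 s.
Total = 3967.8 + 1185.6 = 5153.4 s = 85.9 minutes.

85.9 minutes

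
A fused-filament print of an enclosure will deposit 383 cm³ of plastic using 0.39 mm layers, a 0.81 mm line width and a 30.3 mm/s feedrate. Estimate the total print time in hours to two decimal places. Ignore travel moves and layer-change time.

Line area: 0.39 × 0.81 → 0.3159 mm².
Total extruded path = 383000/0.3159 = 1212409 mm.
Time extruding: 1212409 / 30.3 → 40013.5 s.
40013.5 s = 11.11 hours.

11.11 hours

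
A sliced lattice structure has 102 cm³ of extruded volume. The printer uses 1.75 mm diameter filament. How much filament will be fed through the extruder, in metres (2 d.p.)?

42.41 m

A = π r² = π × 0.875² = 2.4053 mm².
L = 102000 mm³ / 2.4053 mm² = 42406.35 mm, i.e. 42.41 m.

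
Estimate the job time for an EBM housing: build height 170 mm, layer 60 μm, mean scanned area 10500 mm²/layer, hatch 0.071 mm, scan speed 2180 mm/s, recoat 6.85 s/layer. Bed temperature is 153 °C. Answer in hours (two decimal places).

58.80 hours

Layer count = ceil(170 / 0.06) = 2834.
Per-layer scan distance = 10500 / 0.071 = 147887.3 mm.
Per-layer scan time = 147887.3 / 2180 = 67.8382 s.
Time per layer = 67.8382 + 6.85 = 74.6882 s.
Total: 2834 × 74.6882 s = 211666.3588 s → 58.80 hours.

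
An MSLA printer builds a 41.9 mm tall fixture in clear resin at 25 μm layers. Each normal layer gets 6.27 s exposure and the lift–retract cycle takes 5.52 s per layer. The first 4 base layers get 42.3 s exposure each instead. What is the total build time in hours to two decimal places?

Layer count = ceil(41.9 / 0.025) = 1676.
Bottom layers = 4 × (42.3 + 5.52), so 191.28 s.
Regular layers = 1672 × (6.27 + 5.52) = 19712.88 s.
Total = 191.28 + 19712.88 = 19904.16 s = 5.53 hours.

5.53 hours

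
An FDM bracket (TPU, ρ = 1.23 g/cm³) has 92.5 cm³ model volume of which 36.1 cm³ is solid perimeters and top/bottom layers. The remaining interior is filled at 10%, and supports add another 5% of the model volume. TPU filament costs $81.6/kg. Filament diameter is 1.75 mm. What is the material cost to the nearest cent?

Volume inside the shell = 92.5 − 36.1, so 56.4 cm³.
Deposited infill = 0.10 × 56.4, so 5.64 cm³.
Support = 0.05 × 92.5, so 4.625 cm³.
Deposited volume = 36.1 + 5.64 + 4.625 = 46.365 cm³.
Mass = 46.365 × 1.23, so 57.02895 g.
Cost = 57.02895 g / 1000 × $81.6/kg = $4.65.

$4.65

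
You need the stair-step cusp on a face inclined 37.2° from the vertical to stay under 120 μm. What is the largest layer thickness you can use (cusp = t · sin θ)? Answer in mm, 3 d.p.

Layer height = cusp / sin(37.2°) = 0.12 / 0.6046 = 0.198 mm.

0.198 mm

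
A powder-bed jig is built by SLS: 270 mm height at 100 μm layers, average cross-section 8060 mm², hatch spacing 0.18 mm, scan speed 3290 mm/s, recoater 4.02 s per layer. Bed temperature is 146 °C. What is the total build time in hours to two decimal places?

Layer count = ceil(270 / 0.1) = 2700.
Per-layer scan distance = 8060 / 0.18, so 44777.8 mm.
Scan time per layer = 44777.8 / 3290, so 13.6103 s.
Layer cycle = 13.6103 + 4.02, so 17.6303 s.
Build time = 2700 × 17.6303 = 47601.81 s = 13.22 hours.

13.22 hours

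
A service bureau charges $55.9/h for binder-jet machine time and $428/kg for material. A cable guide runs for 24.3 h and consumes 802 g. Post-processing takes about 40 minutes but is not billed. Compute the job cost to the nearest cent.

Machine-time cost = 55.9 × 24.3 = $1358.37.
Material charge: 428 × 802/1000 → $343.256.
Total = 1358.37 + 343.256 = 1701.626 ≈ $1701.63.

$1701.63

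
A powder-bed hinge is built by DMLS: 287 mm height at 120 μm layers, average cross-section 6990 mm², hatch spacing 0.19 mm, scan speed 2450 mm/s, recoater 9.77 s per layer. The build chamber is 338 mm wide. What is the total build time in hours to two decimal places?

16.47 hours

Number of layers: 287 / 0.12 → 2392 (rounded up).
Hatch length per layer = 6990 / 0.19 = 36789.5 mm.
Laser time per layer = 36789.5 / 2450 = 15.0161 s.
Time per layer = 15.0161 + 9.77 = 24.7861 s.
Build time = 2392 × 24.7861 = 59288.3512 s = 16.47 hours.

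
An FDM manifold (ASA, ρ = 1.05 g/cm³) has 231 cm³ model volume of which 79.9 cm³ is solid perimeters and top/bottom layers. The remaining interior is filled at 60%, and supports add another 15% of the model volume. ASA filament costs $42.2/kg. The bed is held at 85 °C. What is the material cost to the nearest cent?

$9.09

Volume inside the shell: 231 − 79.9 → 151.1 cm³.
Infill deposited = 0.60 × 151.1, so 90.66 cm³.
Support: 0.15 × 231 → 34.65 cm³.
Total extruded = 79.9 + 90.66 + 34.65 = 205.21 cm³.
Mass = 205.21 × 1.05, so 215.4705 g.
Cost = 215.4705 g / 1000 × $42.2/kg = $9.09.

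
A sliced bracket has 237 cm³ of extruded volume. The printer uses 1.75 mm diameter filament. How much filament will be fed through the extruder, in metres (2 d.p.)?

Filament cross-section = π × (1.75/2)² = 2.4053 mm².
L = 237000 mm³ / 2.4053 mm² = 98532.41 mm, i.e. 98.53 m.

98.53 m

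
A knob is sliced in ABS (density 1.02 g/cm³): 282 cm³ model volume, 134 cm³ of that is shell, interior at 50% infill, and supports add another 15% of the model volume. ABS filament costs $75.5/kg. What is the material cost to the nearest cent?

$19.28

Infill region: 282 − 134 → 148 cm³.
Deposited infill = 0.50 × 148 = 74 cm³.
Support = 0.15 × 282, so 42.3 cm³.
Deposited volume = 134 + 74 + 42.3, so 250.3 cm³.
Mass = 250.3 × 1.02 = 255.306 g.
Cost = 255.306 g / 1000 × $75.5/kg = $19.28.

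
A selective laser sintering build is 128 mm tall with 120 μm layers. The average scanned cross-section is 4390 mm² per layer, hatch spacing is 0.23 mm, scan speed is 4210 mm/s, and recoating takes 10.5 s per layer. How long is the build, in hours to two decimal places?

4.46 hours

Layer count = ceil(128 / 0.12) = 1067.
Per-layer scan distance: 4390 / 0.23 → 19087 mm.
Laser time per layer = 19087 / 4210 = 4.5337 s.
Time per layer: 4.5337 + 10.5 → 15.0337 s.
Build time = 1067 × 15.0337 = 16040.9579 s = 4.46 hours.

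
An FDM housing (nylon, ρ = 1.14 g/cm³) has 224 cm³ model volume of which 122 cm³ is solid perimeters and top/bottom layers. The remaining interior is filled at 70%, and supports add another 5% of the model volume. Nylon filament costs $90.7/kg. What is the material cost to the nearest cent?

Infill region = 224 − 122 = 102 cm³.
Infill volume: 0.70 × 102 → 71.4 cm³.
Support: 0.05 × 224 → 11.2 cm³.
Total printed volume: 122 + 71.4 + 11.2 → 204.6 cm³.
Mass: 204.6 × 1.14 → 233.244 g.
At $90.7/kg: 233.244/1000 × 90.7 = $21.16.

$21.16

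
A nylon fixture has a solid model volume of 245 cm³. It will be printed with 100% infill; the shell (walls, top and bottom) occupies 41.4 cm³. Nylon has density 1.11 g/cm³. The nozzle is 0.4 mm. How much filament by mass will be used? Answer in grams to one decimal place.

272.0 g

Interior volume: 245 − 41.4 → 203.6 cm³.
Infill volume = 1.00 × 203.6, so 203.6 cm³.
Total extruded = 41.4 + 203.6, so 245 cm³.
Mass: 245 × 1.11 → 271.95 g.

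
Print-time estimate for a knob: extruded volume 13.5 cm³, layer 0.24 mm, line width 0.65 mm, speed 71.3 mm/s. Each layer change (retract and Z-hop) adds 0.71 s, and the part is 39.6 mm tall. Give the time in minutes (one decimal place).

Extrusion cross-section = 0.24 × 0.65, so 0.156 mm².
Path length: 13500 mm³ / 0.156 mm² → 86538.5 mm.
Print-move time = 86538.5 / 71.3 = 1213.7 s.
Layers = ⌈39.6/0.24⌉ = 165.
Layer-change overhead = 165 × 0.71, so 117.15 s.
Total = 1213.7 + 117.15 = 1330.85 s = 22.2 minutes.

22.2 minutes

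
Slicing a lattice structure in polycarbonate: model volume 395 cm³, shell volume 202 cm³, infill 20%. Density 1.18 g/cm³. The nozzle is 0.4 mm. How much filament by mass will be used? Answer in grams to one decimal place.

Infill region: 395 − 202 → 193 cm³.
Infill volume = 0.20 × 193 = 38.6 cm³.
Deposited volume: 202 + 38.6 → 240.6 cm³.
Mass = 240.6 × 1.18, so 283.908 g.

283.9 g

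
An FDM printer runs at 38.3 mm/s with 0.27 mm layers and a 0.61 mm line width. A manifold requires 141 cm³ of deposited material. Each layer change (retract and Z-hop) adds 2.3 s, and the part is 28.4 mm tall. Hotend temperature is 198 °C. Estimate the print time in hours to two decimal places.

6.28 hours

Line area = 0.27 × 0.61 = 0.1647 mm².
Path length: 141000 mm³ / 0.1647 mm² → 856102 mm.
Print-move time = 856102 / 38.3, so 22352.5 s.
Layer count = ceil(28.4 / 0.27) = 106.
Non-print overhead = 106 × 2.3, so 243.8 s.
Altogether 22352.5 + 243.8 = 22596.3 s, i.e. 6.28 hours.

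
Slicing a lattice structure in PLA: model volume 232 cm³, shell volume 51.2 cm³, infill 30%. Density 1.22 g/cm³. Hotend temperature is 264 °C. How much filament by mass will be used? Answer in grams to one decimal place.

128.6 g

Interior volume = 232 − 51.2 = 180.8 cm³.
Infill deposited = 0.30 × 180.8, so 54.24 cm³.
Total extruded = 51.2 + 54.24 = 105.44 cm³.
Mass = 105.44 × 1.22, so 128.6368 g.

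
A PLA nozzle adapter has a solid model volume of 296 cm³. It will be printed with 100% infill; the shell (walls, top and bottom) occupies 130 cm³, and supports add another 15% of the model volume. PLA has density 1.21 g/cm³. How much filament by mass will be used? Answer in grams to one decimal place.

411.9 g

Interior volume: 296 − 130 → 166 cm³.
Infill volume = 1.00 × 166 = 166 cm³.
Support = 0.15 × 296 = 44.4 cm³.
Deposited volume: 130 + 166 + 44.4 → 340.4 cm³.
Mass = 340.4 × 1.21, so 411.884 g.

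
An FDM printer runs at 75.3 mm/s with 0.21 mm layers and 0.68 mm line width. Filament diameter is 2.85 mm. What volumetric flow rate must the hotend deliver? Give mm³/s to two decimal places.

A = 0.21 × 0.68, so 0.1428 mm².
Q = v·A = 75.3 × 0.1428 = 10.75 mm³/s.

10.75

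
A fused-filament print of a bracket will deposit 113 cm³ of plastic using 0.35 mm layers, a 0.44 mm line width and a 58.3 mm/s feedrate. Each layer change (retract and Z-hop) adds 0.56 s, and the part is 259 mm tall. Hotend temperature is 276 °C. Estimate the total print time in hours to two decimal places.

3.61 hours

Bead cross-section = 0.35 × 0.44, so 0.154 mm².
Toolpath length = 113 cm³ / 0.154 mm² = 113000 / 0.154 = 733766.2 mm.
Extrusion time: 733766.2 / 58.3 → 12586 s.
Number of layers: 259 / 0.35 → 740 (rounded up).
Layer-change overhead = 740 × 0.56, so 414.4 s.
Total = 12586 + 414.4 = 13000.4 s = 3.61 hours.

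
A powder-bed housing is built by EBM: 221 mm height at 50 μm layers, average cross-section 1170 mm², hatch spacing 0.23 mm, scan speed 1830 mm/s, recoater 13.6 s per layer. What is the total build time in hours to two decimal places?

20.11 hours

Layer count = ceil(221 / 0.05) = 4420.
Scan path per layer = 1170 / 0.23 = 5087 mm.
Scan time per layer: 5087 / 1830 → 2.7798 s.
Layer cycle: 2.7798 + 13.6 → 16.3798 s.
4420 layers × 16.3798 s/layer = 72398.716 s, i.e. 20.11 hours.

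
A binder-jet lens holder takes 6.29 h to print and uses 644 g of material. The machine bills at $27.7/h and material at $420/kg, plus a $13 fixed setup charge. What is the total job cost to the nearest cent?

$457.71

Time charge: 27.7 × 6.29 → $174.233.
Material cost = 420 × 644/1000, so $270.48.
Total = 174.233 + 270.48 + 13 = 457.713 ≈ $457.71.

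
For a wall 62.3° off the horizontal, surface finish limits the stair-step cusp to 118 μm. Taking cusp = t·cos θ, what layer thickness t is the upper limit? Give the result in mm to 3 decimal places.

0.254 mm

t = h_c / cos θ = 0.118 / 0.4648 = 0.254 mm.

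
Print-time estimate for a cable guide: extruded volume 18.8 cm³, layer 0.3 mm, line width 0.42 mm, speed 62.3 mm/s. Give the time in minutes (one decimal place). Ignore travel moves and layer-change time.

Extrusion cross-section: 0.3 × 0.42 → 0.126 mm².
Total extruded path = 18800/0.126 = 149206.3 mm.
Time extruding = 149206.3 / 62.3, so 2395 s.
In the requested units: 2395 s = 39.9 minutes.

39.9 minutes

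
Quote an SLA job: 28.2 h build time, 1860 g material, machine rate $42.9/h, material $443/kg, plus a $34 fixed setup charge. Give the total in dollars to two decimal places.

$2067.76

Time charge = 42.9 × 28.2, so $1209.78.
Feedstock cost: 443 × 1860/1000 → $823.98.
Adding setup: 1209.78 + 823.98 + 34 → $2067.76.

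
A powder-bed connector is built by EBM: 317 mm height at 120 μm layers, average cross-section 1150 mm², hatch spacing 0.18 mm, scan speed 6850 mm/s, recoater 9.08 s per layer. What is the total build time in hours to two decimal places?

Number of layers: 317 / 0.12 → 2642 (rounded up).
Scan path per layer = 1150 / 0.18 = 6388.9 mm.
Scan time per layer = 6388.9 / 6850, so 0.9327 s.
Layer cycle: 0.9327 + 9.08 → 10.0127 s.
2642 layers × 10.0127 s/layer = 26453.5534 s, i.e. 7.35 hours.

7.35 hours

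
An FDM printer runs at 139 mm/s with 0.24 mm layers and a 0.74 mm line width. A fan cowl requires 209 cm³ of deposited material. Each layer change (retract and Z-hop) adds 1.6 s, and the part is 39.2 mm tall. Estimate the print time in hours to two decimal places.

2.42 hours

Line area: 0.24 × 0.74 → 0.1776 mm².
Toolpath length = 209 cm³ / 0.1776 mm² = 209000 / 0.1776 = 1176801.8 mm.
Extrusion time: 1176801.8 / 139 → 8466.2 s.
Layers = ⌈39.2/0.24⌉ = 164.
Layer-change overhead = 164 × 1.6, so 262.4 s.
Altogether 8466.2 + 262.4 = 8728.6 s, i.e. 2.42 hours.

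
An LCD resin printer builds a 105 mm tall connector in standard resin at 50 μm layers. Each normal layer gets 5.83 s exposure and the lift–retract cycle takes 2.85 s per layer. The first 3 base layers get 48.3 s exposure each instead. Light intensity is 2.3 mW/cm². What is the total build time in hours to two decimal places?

Layer count = ceil(105 / 0.05) = 2100.
Bottom layers: 3 × (48.3 + 2.85) → 153.45 s.
Regular layers = 2097 × (5.83 + 2.85) = 18201.96 s.
Total = 153.45 + 18201.96 = 18355.41 s = 5.10 hours.

5.10 hours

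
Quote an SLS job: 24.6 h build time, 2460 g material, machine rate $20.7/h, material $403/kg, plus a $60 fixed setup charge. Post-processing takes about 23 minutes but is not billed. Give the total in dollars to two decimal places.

Time charge = 20.7 × 24.6, so $509.22.
Material charge = 403 × 2460/1000, so $991.38.
Adding setup: 509.22 + 991.38 + 60 → $1560.60.

$1560.60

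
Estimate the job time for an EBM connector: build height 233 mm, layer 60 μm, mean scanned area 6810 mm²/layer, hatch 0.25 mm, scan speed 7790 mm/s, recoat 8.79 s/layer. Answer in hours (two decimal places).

Layer count = ceil(233 / 0.06) = 3884.
Hatch length per layer = 6810 / 0.25 = 27240 mm.
Scan time per layer: 27240 / 7790 → 3.4968 s.
Per-layer time: 3.4968 + 8.79 → 12.2868 s.
Total: 3884 × 12.2868 s = 47721.9312 s → 13.26 hours.

13.26 hours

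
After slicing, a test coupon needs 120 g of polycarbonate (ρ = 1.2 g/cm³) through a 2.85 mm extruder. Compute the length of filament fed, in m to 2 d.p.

Volume = 120 g / 1.2 g·cm⁻³ = 100 cm³ = 100000 mm³.
Cross-section of 2.85 mm filament: π·(2.85/2)² = 6.3794 mm².
Length = 100000 / 6.3794 = 15675.46 mm = 15.68 m.

15.68 m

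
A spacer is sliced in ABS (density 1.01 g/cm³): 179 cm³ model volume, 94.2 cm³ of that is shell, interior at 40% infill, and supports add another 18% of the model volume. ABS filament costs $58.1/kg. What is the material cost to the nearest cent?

Volume inside the shell = 179 − 94.2, so 84.8 cm³.
Deposited infill: 0.40 × 84.8 → 33.92 cm³.
Support: 0.18 × 179 → 32.22 cm³.
Total extruded = 94.2 + 33.92 + 32.22, so 160.34 cm³.
Mass = 160.34 × 1.01, so 161.9434 g.
Cost = 161.9434 g / 1000 × $58.1/kg = $9.41.

$9.41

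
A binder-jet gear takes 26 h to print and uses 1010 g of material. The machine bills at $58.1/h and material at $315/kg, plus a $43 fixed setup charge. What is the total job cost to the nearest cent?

Machine-time cost: 58.1 × 26 → $1510.60.
Material charge = 315 × 1010/1000, so $318.15.
Total = 1510.60 + 318.15 + 43 = $1871.75.

$1871.75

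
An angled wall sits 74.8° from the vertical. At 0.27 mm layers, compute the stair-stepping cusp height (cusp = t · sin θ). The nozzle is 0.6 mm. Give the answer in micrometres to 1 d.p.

sin(74.8°) = 0.9650, so cusp = 0.27 × 0.9650 = 0.26055 mm → 260.6 μm.

260.6 μm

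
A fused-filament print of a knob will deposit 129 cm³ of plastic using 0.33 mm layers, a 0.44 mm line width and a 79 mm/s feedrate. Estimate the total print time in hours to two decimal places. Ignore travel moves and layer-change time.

Bead cross-section = 0.33 × 0.44 = 0.1452 mm².
Path length: 129000 mm³ / 0.1452 mm² → 888429.8 mm.
Time extruding: 888429.8 / 79 → 11245.9 s.
That's 11245.9 s → 3.12 hours.

3.12 hours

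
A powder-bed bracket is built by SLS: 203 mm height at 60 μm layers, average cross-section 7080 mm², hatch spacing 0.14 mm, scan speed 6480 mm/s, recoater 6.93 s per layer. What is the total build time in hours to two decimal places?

Number of layers: 203 / 0.06 → 3384 (rounded up).
Hatch length per layer = 7080 / 0.14, so 50571.4 mm.
Scan time per layer = 50571.4 / 6480, so 7.8042 s.
Time per layer = 7.8042 + 6.93 = 14.7342 s.
3384 layers × 14.7342 s/layer = 49860.5328 s, i.e. 13.85 hours.

13.85 hours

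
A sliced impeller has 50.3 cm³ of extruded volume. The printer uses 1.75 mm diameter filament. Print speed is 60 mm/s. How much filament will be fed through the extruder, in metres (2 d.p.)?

20.91 m

Cross-section of 1.75 mm filament: π·(1.75/2)² = 2.4053 mm².
L = 50300 mm³ / 2.4053 mm² = 20912.15 mm, i.e. 20.91 m.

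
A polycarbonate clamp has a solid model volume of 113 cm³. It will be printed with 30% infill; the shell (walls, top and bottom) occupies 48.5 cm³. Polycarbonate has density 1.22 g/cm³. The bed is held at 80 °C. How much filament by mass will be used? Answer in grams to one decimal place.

82.8 g

Infill region: 113 − 48.5 → 64.5 cm³.
Infill volume = 0.30 × 64.5 = 19.35 cm³.
Total printed volume = 48.5 + 19.35, so 67.85 cm³.
Mass = 67.85 × 1.22 = 82.777 g.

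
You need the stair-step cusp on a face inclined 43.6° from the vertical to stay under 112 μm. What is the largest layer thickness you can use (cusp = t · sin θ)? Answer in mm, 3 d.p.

0.162 mm

sin(43.6°) = 0.6896; t_max = 0.112/0.6896 = 0.162 mm.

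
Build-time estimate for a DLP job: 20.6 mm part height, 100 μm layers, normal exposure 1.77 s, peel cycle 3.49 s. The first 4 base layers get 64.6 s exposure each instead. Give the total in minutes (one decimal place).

22.2 minutes

Layer count = ceil(20.6 / 0.1) = 206.
Bottom layers = 4 × (64.6 + 3.49), so 272.36 s.
Regular layers = 202 × (1.77 + 3.49), so 1062.52 s.
Sum: 272.36 + 1062.52 = 1334.88 s → 22.2 minutes.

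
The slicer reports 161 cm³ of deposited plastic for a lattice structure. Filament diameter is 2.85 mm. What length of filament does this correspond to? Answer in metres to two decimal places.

25.24 m

Cross-section of 2.85 mm filament: π·(2.85/2)² = 6.3794 mm².
Length = 161 cm³ / 6.3794 mm² = 161000 / 6.3794 = 25237.48 mm = 25.24 m.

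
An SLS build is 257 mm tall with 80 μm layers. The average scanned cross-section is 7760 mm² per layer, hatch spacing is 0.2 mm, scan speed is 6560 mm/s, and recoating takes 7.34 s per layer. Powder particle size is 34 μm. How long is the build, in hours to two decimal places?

Layer count = ceil(257 / 0.08) = 3213.
Scan path per layer = 7760 / 0.2, so 38800 mm.
Per-layer scan time = 38800 / 6560 = 5.9146 s.
Layer cycle = 5.9146 + 7.34, so 13.2546 s.
3213 layers × 13.2546 s/layer = 42587.0298 s, i.e. 11.83 hours.

11.83 hours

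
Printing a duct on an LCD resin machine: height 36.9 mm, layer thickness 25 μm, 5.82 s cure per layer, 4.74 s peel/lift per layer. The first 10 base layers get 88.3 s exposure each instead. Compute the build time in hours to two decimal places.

4.56 hours

Number of layers: 36.9 / 0.025 → 1476 (rounded up).
Bottom layers = 10 × (88.3 + 4.74), so 930.4 s.
Regular layers: 1466 × (5.82 + 4.74) → 15480.96 s.
Total = 930.4 + 15480.96 = 16411.36 s = 4.56 hours.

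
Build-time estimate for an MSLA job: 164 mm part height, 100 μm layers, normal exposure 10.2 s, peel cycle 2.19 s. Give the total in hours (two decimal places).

5.64 hours

Layer count = ceil(164 / 0.1) = 1640.
Cycle time = 10.2 + 2.19, so 12.39 s.
Build time: 1640 × 12.39 s = 20319.6 s, i.e. 5.64 hours.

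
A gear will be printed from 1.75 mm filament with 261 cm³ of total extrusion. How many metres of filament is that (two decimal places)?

108.51 m

Cross-section of 1.75 mm filament: π·(1.75/2)² = 2.4053 mm².
L = 261000 mm³ / 2.4053 mm² = 108510.37 mm, i.e. 108.51 m.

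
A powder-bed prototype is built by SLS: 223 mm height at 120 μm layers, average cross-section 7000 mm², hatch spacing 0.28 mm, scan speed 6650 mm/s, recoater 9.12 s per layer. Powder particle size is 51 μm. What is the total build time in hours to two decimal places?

Layer count = ceil(223 / 0.12) = 1859.
Per-layer scan distance: 7000 / 0.28 → 25000 mm.
Per-layer scan time: 25000 / 6650 → 3.7594 s.
Per-layer time: 3.7594 + 9.12 → 12.8794 s.
Build time = 1859 × 12.8794 = 23942.8046 s = 6.65 hours.

6.65 hours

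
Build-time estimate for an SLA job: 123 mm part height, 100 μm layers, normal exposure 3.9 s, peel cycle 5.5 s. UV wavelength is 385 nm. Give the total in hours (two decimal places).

3.21 hours

Layers = ⌈123/0.1⌉ = 1230.
Cycle time = 3.9 + 5.5, so 9.4 s.
Build time: 1230 × 9.4 s = 11562 s, i.e. 3.21 hours.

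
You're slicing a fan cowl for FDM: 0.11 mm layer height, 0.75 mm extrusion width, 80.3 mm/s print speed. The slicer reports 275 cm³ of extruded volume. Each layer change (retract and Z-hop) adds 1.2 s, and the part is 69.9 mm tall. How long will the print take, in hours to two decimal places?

Line area = 0.11 × 0.75 = 0.0825 mm².
Total extruded path = 275000/0.0825 = 3333333.3 mm.
Extrusion time = 3333333.3 / 80.3 = 41511 s.
Layer count = ceil(69.9 / 0.11) = 636.
Z-hop total = 636 × 1.2 = 763.2 s.
Total = 41511 + 763.2 = 42274.2 s = 11.74 hours.

11.74 hours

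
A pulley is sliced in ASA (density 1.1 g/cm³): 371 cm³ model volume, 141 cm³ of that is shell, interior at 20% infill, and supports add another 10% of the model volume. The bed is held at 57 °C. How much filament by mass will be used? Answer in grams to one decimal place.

246.5 g

Volume inside the shell: 371 − 141 → 230 cm³.
Infill deposited = 0.20 × 230 = 46 cm³.
Support = 0.10 × 371 = 37.1 cm³.
Total printed volume = 141 + 46 + 37.1, so 224.1 cm³.
Mass = 224.1 × 1.1 = 246.51 g.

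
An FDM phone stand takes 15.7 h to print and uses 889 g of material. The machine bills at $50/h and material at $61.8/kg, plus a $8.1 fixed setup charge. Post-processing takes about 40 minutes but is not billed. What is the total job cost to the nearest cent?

$848.04

Machine-time cost: 50 × 15.7 → $785.00.
Feedstock cost = 61.8 × 889/1000 = $54.9402.
Total = 785.00 + 54.9402 + 8.1 = 848.0402 ≈ $848.04.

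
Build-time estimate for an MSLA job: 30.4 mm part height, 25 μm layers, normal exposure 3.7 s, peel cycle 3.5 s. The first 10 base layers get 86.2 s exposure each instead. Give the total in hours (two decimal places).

2.66 hours

Layer count = ceil(30.4 / 0.025) = 1216.
Burn-in layers = 10 × (86.2 + 3.5) = 897 s.
Remaining layers = 1206 × (3.7 + 3.5) = 8683.2 s.
Total = 897 + 8683.2 = 9580.2 s = 2.66 hours.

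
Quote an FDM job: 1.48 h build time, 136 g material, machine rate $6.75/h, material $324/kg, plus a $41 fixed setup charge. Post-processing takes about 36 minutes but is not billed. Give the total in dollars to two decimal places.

$95.05

Time charge: 6.75 × 1.48 → $9.99.
Feedstock cost = 324 × 136/1000 = $44.064.
Total = 9.99 + 44.064 + 41 = 95.054 ≈ $95.05.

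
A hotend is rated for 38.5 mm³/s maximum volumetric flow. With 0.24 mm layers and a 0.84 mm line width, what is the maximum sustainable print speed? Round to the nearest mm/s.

191 mm/s

Extrusion cross-section = 0.24 × 0.84, so 0.2016 mm².
v_max = Q/A = 38.5/0.2016 = 190.97 mm/s → 191 mm/s.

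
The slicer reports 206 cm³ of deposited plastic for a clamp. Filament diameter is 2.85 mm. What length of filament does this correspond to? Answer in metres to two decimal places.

A = π r² = π × 1.425² = 6.3794 mm².
Length = 206 cm³ / 6.3794 mm² = 206000 / 6.3794 = 32291.44 mm = 32.29 m.

32.29 m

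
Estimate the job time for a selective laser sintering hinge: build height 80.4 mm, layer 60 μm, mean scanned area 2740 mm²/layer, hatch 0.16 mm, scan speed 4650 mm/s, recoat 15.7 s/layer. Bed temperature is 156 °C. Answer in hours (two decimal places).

Layer count = ceil(80.4 / 0.06) = 1340.
Hatch length per layer: 2740 / 0.16 → 17125 mm.
Per-layer scan time = 17125 / 4650, so 3.6828 s.
Per-layer time = 3.6828 + 15.7 = 19.3828 s.
1340 layers × 19.3828 s/layer = 25972.952 s, i.e. 7.21 hours.

7.21 hours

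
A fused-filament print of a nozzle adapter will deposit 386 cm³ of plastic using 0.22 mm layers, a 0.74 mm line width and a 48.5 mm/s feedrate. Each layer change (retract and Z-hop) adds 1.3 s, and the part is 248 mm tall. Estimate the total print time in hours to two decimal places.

13.99 hours

Bead cross-section = 0.22 × 0.74, so 0.1628 mm².
Total extruded path = 386000/0.1628 = 2371007.4 mm.
Print-move time = 2371007.4 / 48.5 = 48886.8 s.
Layers = ⌈248/0.22⌉ = 1128.
Non-print overhead = 1128 × 1.3, so 1466.4 s.
Altogether 48886.8 + 1466.4 = 50353.2 s, i.e. 13.99 hours.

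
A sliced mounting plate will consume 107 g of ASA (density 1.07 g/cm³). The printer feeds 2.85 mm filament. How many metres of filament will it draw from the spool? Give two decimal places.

15.68 m

Volume = 107 g / 1.07 g·cm⁻³ = 100 cm³ = 100000 mm³.
Cross-section of 2.85 mm filament: π·(2.85/2)² = 6.3794 mm².
L = V/A = 100000/6.3794 = 15675.46 mm → 15.68 m.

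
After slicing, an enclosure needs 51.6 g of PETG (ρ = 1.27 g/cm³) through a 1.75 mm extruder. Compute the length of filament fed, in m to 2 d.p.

Extruded volume: 51.6/1.27 = 40.6299 cm³ (40629.9 mm³).
Filament cross-section = π × (1.75/2)² = 2.4053 mm².
L = V/A = 40629.9/2.4053 = 16891.82 mm → 16.89 m.

16.89 m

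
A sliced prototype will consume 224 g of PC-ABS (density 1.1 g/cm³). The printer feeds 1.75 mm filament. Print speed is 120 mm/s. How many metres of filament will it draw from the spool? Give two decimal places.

84.66 m

Extruded volume: 224/1.1 = 203.6364 cm³ (203636.4 mm³).
Filament cross-section = π × (1.75/2)² = 2.4053 mm².
L = V/A = 203636.4/2.4053 = 84661.54 mm → 84.66 m.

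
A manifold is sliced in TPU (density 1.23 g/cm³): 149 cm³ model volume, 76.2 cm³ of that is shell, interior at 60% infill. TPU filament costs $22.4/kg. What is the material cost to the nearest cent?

$3.30

Volume inside the shell = 149 − 76.2, so 72.8 cm³.
Infill deposited = 0.60 × 72.8, so 43.68 cm³.
Deposited volume = 76.2 + 43.68, so 119.88 cm³.
Mass = 119.88 × 1.23 = 147.4524 g.
Cost = 147.4524 g / 1000 × $22.4/kg = $3.30.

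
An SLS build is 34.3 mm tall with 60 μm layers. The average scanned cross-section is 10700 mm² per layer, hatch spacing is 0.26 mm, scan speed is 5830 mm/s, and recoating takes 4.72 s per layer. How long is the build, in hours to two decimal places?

Layers = ⌈34.3/0.06⌉ = 572.
Scan path per layer = 10700 / 0.26 = 41153.8 mm.
Per-layer scan time = 41153.8 / 5830 = 7.059 s.
Per-layer time = 7.059 + 4.72, so 11.779 s.
Total: 572 × 11.779 s = 6737.588 s → 1.87 hours.

1.87 hours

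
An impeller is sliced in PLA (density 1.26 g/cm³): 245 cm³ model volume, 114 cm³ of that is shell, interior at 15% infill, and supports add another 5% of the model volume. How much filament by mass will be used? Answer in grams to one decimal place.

183.8 g

Volume inside the shell = 245 − 114 = 131 cm³.
Infill deposited = 0.15 × 131, so 19.65 cm³.
Support = 0.05 × 245 = 12.25 cm³.
Deposited volume = 114 + 19.65 + 12.25 = 145.9 cm³.
Mass = 145.9 × 1.26, so 183.834 g.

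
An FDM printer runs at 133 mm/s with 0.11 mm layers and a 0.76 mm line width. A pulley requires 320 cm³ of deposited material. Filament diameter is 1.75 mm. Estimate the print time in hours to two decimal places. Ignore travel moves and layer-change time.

7.99 hours

Extrusion cross-section = 0.11 × 0.76 = 0.0836 mm².
Path length: 320000 mm³ / 0.0836 mm² → 3827751.2 mm.
Time extruding = 3827751.2 / 133, so 28780.1 s.
In the requested units: 28780.1 s = 7.99 hours.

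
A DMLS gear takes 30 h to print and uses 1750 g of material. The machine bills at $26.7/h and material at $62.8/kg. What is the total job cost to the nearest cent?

$910.90

Machine-time cost = 26.7 × 30 = $801.00.
Feedstock cost: 62.8 × 1750/1000 → $109.90.
Job cost: 801.00 + 109.90 = $910.90.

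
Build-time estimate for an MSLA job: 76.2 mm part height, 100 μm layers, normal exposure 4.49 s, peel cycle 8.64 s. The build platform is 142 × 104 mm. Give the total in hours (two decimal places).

Layers = ⌈76.2/0.1⌉ = 762.
Each layer takes = 4.49 + 8.64, so 13.13 s.
Build time: 762 × 13.13 s = 10005.06 s, i.e. 2.78 hours.

2.78 hours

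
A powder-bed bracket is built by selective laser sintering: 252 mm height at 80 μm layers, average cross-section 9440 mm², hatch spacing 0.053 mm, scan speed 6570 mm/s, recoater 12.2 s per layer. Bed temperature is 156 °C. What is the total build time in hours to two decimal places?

34.40 hours

Layers = ⌈252/0.08⌉ = 3150.
Per-layer scan distance = 9440 / 0.053 = 178113.2 mm.
Per-layer scan time = 178113.2 / 6570 = 27.1101 s.
Time per layer = 27.1101 + 12.2 = 39.3101 s.
3150 layers × 39.3101 s/layer = 123826.815 s, i.e. 34.40 hours.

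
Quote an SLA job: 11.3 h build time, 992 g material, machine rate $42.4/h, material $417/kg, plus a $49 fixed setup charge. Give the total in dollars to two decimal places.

$941.78

Machine-time cost = 42.4 × 11.3, so $479.12.
Material cost = 417 × 992/1000 = $413.664.
Adding setup: 479.12 + 413.664 + 49 → 941.784 ≈ $941.78.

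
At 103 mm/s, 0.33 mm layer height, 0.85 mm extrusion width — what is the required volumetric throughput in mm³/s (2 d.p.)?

Extrusion cross-section: 0.33 × 0.85 → 0.2805 mm².
Q = v·A = 103 × 0.2805 = 28.89 mm³/s.

28.89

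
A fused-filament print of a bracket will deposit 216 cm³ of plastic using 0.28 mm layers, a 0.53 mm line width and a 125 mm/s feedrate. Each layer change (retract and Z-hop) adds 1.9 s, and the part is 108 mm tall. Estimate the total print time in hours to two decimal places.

3.44 hours

Bead cross-section = 0.28 × 0.53, so 0.1484 mm².
Total extruded path = 216000/0.1484 = 1455525.6 mm.
Time extruding: 1455525.6 / 125 → 11644.2 s.
Number of layers: 108 / 0.28 → 386 (rounded up).
Layer-change overhead = 386 × 1.9 = 733.4 s.
Total = 11644.2 + 733.4 = 12377.6 s = 3.44 hours.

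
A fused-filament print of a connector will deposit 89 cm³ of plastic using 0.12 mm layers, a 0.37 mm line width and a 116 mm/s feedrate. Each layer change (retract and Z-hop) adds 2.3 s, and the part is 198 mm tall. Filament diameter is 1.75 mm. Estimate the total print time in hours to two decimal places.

5.85 hours

Line area = 0.12 × 0.37 = 0.0444 mm².
Total extruded path = 89000/0.0444 = 2004504.5 mm.
Print-move time: 2004504.5 / 116 → 17280.2 s.
Number of layers: 198 / 0.12 → 1650 (rounded up).
Non-print overhead = 1650 × 2.3 = 3795 s.
Total = 17280.2 + 3795 = 21075.2 s = 5.85 hours.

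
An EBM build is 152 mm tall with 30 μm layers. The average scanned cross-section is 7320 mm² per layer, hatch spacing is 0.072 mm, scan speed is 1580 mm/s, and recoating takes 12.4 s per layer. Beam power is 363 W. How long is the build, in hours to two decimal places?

Number of layers: 152 / 0.03 → 5067 (rounded up).
Hatch length per layer = 7320 / 0.072, so 101666.7 mm.
Beam time per layer: 101666.7 / 1580 → 64.346 s.
Time per layer: 64.346 + 12.4 → 76.746 s.
Total: 5067 × 76.746 s = 388871.982 s → 108.02 hours.

108.02 hours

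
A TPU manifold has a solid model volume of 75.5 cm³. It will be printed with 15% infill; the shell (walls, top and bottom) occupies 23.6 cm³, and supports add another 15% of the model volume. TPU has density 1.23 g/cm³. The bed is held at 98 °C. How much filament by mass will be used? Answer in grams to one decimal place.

52.5 g

Volume inside the shell: 75.5 − 23.6 → 51.9 cm³.
Deposited infill = 0.15 × 51.9, so 7.785 cm³.
Support: 0.15 × 75.5 → 11.325 cm³.
Total printed volume: 23.6 + 7.785 + 11.325 → 42.71 cm³.
Mass: 42.71 × 1.23 → 52.5333 g.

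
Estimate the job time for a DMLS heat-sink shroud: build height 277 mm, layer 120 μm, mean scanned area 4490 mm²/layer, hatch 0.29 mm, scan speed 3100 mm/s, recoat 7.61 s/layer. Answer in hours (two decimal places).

Layers = ⌈277/0.12⌉ = 2309.
Per-layer scan distance = 4490 / 0.29 = 15482.8 mm.
Scan time per layer = 15482.8 / 3100, so 4.9945 s.
Time per layer: 4.9945 + 7.61 → 12.6045 s.
2309 layers × 12.6045 s/layer = 29103.7905 s, i.e. 8.08 hours.

8.08 hours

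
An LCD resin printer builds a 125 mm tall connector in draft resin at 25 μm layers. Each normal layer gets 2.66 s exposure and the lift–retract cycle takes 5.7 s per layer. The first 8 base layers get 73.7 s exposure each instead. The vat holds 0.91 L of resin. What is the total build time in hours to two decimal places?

11.77 hours

Layer count = ceil(125 / 0.025) = 5000.
Bottom layers: 8 × (73.7 + 5.7) → 635.2 s.
Remaining layers = 4992 × (2.66 + 5.7), so 41733.12 s.
Total = 635.2 + 41733.12 = 42368.32 s = 11.77 hours.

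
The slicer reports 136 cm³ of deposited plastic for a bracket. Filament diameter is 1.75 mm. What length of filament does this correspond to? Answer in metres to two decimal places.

Filament cross-section = π × (1.75/2)² = 2.4053 mm².
Length = 136 cm³ / 2.4053 mm² = 136000 / 2.4053 = 56541.8 mm = 56.54 m.

56.54 m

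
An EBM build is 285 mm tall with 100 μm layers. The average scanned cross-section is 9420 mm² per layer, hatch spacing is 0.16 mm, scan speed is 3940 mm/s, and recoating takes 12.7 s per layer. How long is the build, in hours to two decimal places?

Layers = ⌈285/0.1⌉ = 2850.
Scan path per layer: 9420 / 0.16 → 58875 mm.
Per-layer scan time: 58875 / 3940 → 14.9429 s.
Time per layer: 14.9429 + 12.7 → 27.6429 s.
2850 layers × 27.6429 s/layer = 78782.265 s, i.e. 21.88 hours.

21.88 hours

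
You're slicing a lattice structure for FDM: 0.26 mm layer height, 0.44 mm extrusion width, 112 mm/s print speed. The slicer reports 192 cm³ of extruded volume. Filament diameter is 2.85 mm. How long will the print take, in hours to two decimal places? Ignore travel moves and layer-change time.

Bead cross-section = 0.26 × 0.44 = 0.1144 mm².
Path length: 192000 mm³ / 0.1144 mm² → 1678321.7 mm.
Extrusion time = 1678321.7 / 112 = 14985 s.
Converting: 14985 s = 4.16 hours.

4.16 hours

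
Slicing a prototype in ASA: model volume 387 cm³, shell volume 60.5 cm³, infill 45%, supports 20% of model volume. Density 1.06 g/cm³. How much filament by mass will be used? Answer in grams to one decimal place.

301.9 g

Interior volume = 387 − 60.5, so 326.5 cm³.
Infill volume = 0.45 × 326.5, so 146.925 cm³.
Support = 0.20 × 387 = 77.4 cm³.
Total printed volume = 60.5 + 146.925 + 77.4, so 284.825 cm³.
Mass = 284.825 × 1.06 = 301.9145 g.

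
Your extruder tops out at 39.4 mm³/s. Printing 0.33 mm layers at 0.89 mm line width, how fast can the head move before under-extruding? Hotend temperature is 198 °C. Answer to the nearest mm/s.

134 mm/s

Extrusion cross-section = 0.33 × 0.89 = 0.2937 mm².
v_max = Q/A = 39.4/0.2937 = 134.15 mm/s → 134 mm/s.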